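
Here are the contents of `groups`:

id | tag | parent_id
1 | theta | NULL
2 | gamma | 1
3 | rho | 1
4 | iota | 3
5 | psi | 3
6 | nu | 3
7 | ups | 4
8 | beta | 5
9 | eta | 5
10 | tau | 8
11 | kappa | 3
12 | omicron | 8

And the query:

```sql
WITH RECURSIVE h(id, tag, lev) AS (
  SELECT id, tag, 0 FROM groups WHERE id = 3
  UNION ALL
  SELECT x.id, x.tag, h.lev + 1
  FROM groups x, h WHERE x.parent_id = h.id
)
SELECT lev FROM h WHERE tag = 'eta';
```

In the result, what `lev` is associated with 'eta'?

2

Base: id=3 (rho) at lev 0.
Iteration 1: rows with parent_id in {3} -> iota (id 4, lev 1), psi (id 5, lev 1), nu (id 6, lev 1), kappa (id 11, lev 1).
Iteration 2: rows with parent_id in {4,5,6,11} -> ups (id 7, lev 2), beta (id 8, lev 2), eta (id 9, lev 2).
Iteration 3: rows with parent_id in {7,8,9} -> tau (id 10, lev 3), omicron (id 12, lev 3).
Iteration 4: no rows with parent_id in {10,12}; recursion stops.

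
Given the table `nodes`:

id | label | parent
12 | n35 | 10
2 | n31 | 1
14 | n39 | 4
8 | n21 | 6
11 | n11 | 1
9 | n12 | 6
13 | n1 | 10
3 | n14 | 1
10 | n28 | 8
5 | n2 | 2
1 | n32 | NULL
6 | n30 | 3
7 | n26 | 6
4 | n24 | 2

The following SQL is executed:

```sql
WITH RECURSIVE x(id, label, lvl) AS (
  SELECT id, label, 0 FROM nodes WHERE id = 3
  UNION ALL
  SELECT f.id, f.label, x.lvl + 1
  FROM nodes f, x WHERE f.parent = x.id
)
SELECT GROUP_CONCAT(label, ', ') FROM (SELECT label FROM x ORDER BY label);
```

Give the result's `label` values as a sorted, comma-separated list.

Base: id=3 (n14) at lvl 0.
Iteration 1: rows with parent in {3} -> n30 (id 6, lvl 1).
Iteration 2: rows with parent in {6} -> n26 (id 7, lvl 2), n21 (id 8, lvl 2), n12 (id 9, lvl 2).
Iteration 3: rows with parent in {7,8,9} -> n28 (id 10, lvl 3).
Iteration 4: rows with parent in {10} -> n35 (id 12, lvl 4), n1 (id 13, lvl 4).
Iteration 5: no rows with parent in {12,13}; recursion stops.

n1, n12, n14, n21, n26, n28, n30, n35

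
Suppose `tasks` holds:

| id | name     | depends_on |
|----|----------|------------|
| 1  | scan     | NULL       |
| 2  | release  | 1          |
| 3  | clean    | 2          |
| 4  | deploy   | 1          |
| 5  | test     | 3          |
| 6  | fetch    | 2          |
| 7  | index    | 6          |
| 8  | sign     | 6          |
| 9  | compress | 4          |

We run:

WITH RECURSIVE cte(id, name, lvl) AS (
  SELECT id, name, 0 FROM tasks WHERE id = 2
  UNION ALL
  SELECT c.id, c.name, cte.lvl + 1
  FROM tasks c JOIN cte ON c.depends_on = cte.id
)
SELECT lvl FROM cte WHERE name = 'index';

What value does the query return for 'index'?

Base: id=2 (release) at lvl 0.
Iteration 1: rows with depends_on in {2} -> clean (id 3, lvl 1), fetch (id 6, lvl 1).
Iteration 2: rows with depends_on in {3,6} -> test (id 5, lvl 2), index (id 7, lvl 2), sign (id 8, lvl 2).
Iteration 3: no rows with depends_on in {5,7,8}; recursion stops.

2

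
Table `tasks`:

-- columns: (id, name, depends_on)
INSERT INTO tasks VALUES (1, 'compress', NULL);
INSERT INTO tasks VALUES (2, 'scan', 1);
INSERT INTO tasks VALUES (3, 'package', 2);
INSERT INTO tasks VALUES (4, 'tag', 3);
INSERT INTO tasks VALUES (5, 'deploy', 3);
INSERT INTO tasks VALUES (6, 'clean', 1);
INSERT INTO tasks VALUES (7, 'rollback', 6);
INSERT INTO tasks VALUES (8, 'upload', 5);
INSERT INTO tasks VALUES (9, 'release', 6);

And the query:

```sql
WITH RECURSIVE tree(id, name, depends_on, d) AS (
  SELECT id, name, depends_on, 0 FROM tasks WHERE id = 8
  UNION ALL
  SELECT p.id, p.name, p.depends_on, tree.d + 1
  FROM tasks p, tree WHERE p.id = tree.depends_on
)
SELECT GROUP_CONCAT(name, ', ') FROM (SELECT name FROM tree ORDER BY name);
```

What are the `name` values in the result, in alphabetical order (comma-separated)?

Base: id=8 (upload), depends_on=5, d 0.
Iteration 1: join on id=5 -> deploy (id 5, depends_on=3, d 1).
Iteration 2: join on id=3 -> package (id 3, depends_on=2, d 2).
Iteration 3: join on id=2 -> scan (id 2, depends_on=1, d 3).
Iteration 4: join on id=1 -> compress (id 1, depends_on=NULL, d 4).
Iteration 5: depends_on is NULL; no match; recursion stops.

compress, deploy, package, scan, upload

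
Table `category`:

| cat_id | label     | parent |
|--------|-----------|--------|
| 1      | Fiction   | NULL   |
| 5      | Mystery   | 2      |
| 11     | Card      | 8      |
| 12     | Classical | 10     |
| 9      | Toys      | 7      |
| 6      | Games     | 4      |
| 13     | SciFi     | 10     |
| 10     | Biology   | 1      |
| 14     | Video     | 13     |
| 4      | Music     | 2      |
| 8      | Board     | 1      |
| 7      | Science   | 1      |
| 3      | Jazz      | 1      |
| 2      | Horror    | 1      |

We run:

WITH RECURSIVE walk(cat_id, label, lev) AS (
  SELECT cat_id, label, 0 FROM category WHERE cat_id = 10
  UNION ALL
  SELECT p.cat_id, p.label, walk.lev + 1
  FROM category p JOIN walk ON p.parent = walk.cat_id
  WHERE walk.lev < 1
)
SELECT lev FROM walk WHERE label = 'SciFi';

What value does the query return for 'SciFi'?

Base: cat_id=10 (Biology) at lev 0.
Iteration 1: rows with parent in {10} -> Classical (id 12, lev 1), SciFi (id 13, lev 1).
Iteration 2: lev < 1 fails for all current rows; recursion stops.

1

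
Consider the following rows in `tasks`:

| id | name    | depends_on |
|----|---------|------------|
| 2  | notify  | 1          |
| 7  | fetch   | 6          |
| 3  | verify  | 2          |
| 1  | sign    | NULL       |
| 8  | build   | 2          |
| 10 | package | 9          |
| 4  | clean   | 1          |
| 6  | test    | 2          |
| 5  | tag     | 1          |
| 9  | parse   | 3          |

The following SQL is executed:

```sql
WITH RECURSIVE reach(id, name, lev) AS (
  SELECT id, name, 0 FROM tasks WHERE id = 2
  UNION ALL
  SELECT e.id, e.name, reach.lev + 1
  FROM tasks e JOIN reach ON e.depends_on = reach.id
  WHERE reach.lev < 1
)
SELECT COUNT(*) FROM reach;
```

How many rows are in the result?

4

Base: id=2 (notify) at lev 0.
Iteration 1: rows with depends_on in {2} -> verify (id 3, lev 1), test (id 6, lev 1), build (id 8, lev 1).
Iteration 2: lev < 1 fails for all current rows; recursion stops.
Total rows emitted: 4.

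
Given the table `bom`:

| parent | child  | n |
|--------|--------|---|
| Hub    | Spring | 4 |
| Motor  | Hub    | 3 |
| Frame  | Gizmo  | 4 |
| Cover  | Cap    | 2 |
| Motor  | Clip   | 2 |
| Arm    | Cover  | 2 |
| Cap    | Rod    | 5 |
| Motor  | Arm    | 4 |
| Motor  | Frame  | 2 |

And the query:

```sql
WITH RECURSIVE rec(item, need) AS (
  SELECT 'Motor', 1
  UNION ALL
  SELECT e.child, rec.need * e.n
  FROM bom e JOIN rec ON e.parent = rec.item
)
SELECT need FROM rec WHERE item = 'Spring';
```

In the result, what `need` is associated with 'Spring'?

12

Base: (Motor, need=1).
Iteration 1: components of {Motor} -> Arm = 1*4 = 4, Clip = 1*2 = 2, Frame = 1*2 = 2, Hub = 1*3 = 3.
Iteration 2: components of {Arm,Clip,Frame,Hub} -> Cover = 4*2 = 8, Gizmo = 2*4 = 8, Spring = 3*4 = 12.
Iteration 3: components of {Cover,Gizmo,Spring} -> Cap = 8*2 = 16.
Iteration 4: components of {Cap} -> Rod = 16*5 = 80.
Iteration 5: no further components; recursion stops.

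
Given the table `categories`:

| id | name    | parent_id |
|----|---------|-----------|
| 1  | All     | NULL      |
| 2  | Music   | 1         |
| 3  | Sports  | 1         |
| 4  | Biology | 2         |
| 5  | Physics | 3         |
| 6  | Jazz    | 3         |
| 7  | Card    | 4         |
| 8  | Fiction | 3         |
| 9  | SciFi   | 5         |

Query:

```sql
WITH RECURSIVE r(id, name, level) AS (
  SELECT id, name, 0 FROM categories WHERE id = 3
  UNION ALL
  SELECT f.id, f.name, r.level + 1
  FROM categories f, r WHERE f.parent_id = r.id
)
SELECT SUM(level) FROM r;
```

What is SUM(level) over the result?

5

Base: id=3 (Sports) at level 0.
Iteration 1: rows with parent_id in {3} -> Physics (id 5, level 1), Jazz (id 6, level 1), Fiction (id 8, level 1).
Iteration 2: rows with parent_id in {5,6,8} -> SciFi (id 9, level 2).
Iteration 3: no rows with parent_id in {9}; recursion stops.
SUM(level) = 0 + 1 + 1 + 1 + 2 = 5.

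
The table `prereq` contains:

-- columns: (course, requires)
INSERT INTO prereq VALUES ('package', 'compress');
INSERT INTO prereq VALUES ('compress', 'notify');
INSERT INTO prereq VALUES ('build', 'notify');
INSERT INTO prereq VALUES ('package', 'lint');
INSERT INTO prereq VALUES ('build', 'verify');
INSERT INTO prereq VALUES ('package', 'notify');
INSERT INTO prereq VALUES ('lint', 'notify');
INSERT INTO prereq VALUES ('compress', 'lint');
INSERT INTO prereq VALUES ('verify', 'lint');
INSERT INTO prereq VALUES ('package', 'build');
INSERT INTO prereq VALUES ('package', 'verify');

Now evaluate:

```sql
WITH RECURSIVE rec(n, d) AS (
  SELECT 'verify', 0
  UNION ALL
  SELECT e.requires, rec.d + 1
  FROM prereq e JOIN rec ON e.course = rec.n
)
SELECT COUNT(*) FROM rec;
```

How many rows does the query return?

3

Base: (verify, d=0).
Iteration 1: edges from {verify} -> (lint, d=1).
Iteration 2: edges from {lint} -> (notify, d=2).
Iteration 3: no outgoing edges from {notify}; recursion stops.
Total rows emitted: 3.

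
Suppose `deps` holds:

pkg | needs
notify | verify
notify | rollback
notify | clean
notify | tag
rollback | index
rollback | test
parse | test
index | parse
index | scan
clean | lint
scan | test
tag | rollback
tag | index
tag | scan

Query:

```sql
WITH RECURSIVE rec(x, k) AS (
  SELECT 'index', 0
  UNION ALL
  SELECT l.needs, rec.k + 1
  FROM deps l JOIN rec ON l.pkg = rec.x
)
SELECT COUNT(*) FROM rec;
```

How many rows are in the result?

Base: (index, k=0).
Iteration 1: edges from {index} -> (parse, k=1), (scan, k=1).
Iteration 2: edges from {parse,scan} -> (test, k=2) x2. [UNION ALL keeps all 2 new rows, including repeats]
Iteration 3: no outgoing edges from {test}; recursion stops.
Total rows emitted: 5.

5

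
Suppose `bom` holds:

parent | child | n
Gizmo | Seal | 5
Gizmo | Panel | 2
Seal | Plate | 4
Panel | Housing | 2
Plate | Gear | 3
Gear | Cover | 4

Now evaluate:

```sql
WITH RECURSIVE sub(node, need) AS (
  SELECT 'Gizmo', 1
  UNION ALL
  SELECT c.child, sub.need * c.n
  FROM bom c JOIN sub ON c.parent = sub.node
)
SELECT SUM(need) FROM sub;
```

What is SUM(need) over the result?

332

Base: (Gizmo, need=1).
Iteration 1: components of {Gizmo} -> Panel = 1*2 = 2, Seal = 1*5 = 5.
Iteration 2: components of {Panel,Seal} -> Housing = 2*2 = 4, Plate = 5*4 = 20.
Iteration 3: components of {Housing,Plate} -> Gear = 20*3 = 60.
Iteration 4: components of {Gear} -> Cover = 60*4 = 240.
Iteration 5: no further components; recursion stops.
SUM(need) = 1 + 5 + 2 + 20 + 4 + 60 + 240 = 332.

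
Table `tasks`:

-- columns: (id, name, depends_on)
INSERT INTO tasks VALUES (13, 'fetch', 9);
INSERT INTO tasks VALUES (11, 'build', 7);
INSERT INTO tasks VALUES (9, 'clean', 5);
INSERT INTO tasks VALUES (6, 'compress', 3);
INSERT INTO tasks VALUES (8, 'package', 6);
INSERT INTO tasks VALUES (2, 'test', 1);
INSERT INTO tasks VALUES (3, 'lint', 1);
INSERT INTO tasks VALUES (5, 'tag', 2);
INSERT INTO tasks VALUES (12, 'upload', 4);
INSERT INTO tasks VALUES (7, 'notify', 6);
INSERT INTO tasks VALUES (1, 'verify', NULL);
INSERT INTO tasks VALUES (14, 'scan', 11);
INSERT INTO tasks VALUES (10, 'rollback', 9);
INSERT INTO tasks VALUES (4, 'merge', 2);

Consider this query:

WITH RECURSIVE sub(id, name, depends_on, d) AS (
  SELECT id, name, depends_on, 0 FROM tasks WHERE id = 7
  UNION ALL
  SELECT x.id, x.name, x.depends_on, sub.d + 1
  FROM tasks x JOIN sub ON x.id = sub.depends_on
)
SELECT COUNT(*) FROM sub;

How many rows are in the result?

Base: id=7 (notify), depends_on=6, d 0.
Iteration 1: join on id=6 -> compress (id 6, depends_on=3, d 1).
Iteration 2: join on id=3 -> lint (id 3, depends_on=1, d 2).
Iteration 3: join on id=1 -> verify (id 1, depends_on=NULL, d 3).
Iteration 4: depends_on is NULL; no match; recursion stops.
Total rows emitted: 4.

4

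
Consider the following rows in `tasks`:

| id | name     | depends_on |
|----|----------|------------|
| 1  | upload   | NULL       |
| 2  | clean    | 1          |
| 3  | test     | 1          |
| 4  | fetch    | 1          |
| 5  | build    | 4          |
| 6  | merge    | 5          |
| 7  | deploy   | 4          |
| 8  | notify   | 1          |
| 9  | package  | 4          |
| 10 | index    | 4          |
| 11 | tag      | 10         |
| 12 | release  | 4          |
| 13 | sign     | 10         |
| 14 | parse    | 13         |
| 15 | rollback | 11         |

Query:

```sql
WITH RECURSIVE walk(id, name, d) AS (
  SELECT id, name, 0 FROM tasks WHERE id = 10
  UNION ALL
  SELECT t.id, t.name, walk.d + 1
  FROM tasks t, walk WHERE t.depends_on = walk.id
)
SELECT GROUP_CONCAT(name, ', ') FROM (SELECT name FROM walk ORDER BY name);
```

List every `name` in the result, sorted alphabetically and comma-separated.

Base: id=10 (index) at d 0.
Iteration 1: rows with depends_on in {10} -> tag (id 11, d 1), sign (id 13, d 1).
Iteration 2: rows with depends_on in {11,13} -> parse (id 14, d 2), rollback (id 15, d 2).
Iteration 3: no rows with depends_on in {14,15}; recursion stops.

index, parse, rollback, sign, tag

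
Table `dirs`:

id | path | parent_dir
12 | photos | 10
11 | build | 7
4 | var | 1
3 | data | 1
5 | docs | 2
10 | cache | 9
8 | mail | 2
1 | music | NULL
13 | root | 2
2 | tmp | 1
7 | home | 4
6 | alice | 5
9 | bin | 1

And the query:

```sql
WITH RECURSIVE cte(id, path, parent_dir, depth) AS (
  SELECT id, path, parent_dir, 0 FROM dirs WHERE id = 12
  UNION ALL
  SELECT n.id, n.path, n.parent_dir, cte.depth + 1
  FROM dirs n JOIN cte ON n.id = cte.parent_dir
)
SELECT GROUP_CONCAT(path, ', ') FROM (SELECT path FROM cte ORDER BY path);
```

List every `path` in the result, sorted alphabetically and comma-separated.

bin, cache, music, photos

Base: id=12 (photos), parent_dir=10, depth 0.
Iteration 1: join on id=10 -> cache (id 10, parent_dir=9, depth 1).
Iteration 2: join on id=9 -> bin (id 9, parent_dir=1, depth 2).
Iteration 3: join on id=1 -> music (id 1, parent_dir=NULL, depth 3).
Iteration 4: parent_dir is NULL; no match; recursion stops.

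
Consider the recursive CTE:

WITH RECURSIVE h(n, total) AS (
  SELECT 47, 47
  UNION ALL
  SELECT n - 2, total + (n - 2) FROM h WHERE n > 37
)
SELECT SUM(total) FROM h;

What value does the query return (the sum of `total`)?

Base: n=47, total=47.
Iteration 1: 47 > 37 holds -> n = 47 - 2 = 45, total = 47 + 45 = 92.
Iteration 2: 45 > 37 holds -> n = 45 - 2 = 43, total = 92 + 43 = 135.
Iteration 3: 43 > 37 holds -> n = 43 - 2 = 41, total = 135 + 41 = 176.
Iteration 4: 41 > 37 holds -> n = 41 - 2 = 39, total = 176 + 39 = 215.
Iteration 5: 39 > 37 holds -> n = 39 - 2 = 37, total = 215 + 37 = 252.
Iteration 6: 37 > 37 fails; recursion stops.
SUM(total) = 47 + 92 + 135 + 176 + 215 + 252 = 917.

917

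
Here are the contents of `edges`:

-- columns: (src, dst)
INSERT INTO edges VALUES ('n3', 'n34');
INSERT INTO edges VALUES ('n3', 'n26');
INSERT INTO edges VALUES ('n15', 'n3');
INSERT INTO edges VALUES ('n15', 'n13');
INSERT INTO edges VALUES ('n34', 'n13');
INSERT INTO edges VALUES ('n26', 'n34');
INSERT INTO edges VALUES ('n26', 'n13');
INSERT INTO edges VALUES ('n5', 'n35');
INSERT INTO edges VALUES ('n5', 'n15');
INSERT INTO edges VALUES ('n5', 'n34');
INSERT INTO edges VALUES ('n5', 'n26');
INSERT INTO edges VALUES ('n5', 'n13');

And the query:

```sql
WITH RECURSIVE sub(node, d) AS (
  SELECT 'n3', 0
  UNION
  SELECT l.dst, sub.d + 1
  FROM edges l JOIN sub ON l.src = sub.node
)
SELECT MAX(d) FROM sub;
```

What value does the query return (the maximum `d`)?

Base: (n3, d=0).
Iteration 1: edges from {n3} -> (n26, d=1), (n34, d=1).
Iteration 2: edges from {n26,n34} -> (n13, d=2), (n34, d=2). [UNION drops 1 duplicate row(s)]
Iteration 3: edges from {n13,n34} -> (n13, d=3).
Iteration 4: no outgoing edges from {n13}; recursion stops.
d values: 0, 1, 1, 2, 2, 3; the maximum is 3.

3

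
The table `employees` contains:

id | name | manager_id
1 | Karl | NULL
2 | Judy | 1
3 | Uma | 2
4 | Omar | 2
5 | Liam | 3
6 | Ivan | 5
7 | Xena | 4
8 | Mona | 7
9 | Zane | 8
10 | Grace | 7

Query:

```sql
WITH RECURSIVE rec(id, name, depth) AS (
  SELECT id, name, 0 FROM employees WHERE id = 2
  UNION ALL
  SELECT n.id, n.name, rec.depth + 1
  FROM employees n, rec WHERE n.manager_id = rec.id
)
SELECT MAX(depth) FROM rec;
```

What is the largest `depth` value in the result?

4

Base: id=2 (Judy) at depth 0.
Iteration 1: rows with manager_id in {2} -> Uma (id 3, depth 1), Omar (id 4, depth 1).
Iteration 2: rows with manager_id in {3,4} -> Liam (id 5, depth 2), Xena (id 7, depth 2).
Iteration 3: rows with manager_id in {5,7} -> Ivan (id 6, depth 3), Mona (id 8, depth 3), Grace (id 10, depth 3).
Iteration 4: rows with manager_id in {6,8,10} -> Zane (id 9, depth 4).
Iteration 5: no rows with manager_id in {9}; recursion stops.
depth values: 0, 1, 1, 2, 2, 3, 3, 3, 4; the maximum is 4.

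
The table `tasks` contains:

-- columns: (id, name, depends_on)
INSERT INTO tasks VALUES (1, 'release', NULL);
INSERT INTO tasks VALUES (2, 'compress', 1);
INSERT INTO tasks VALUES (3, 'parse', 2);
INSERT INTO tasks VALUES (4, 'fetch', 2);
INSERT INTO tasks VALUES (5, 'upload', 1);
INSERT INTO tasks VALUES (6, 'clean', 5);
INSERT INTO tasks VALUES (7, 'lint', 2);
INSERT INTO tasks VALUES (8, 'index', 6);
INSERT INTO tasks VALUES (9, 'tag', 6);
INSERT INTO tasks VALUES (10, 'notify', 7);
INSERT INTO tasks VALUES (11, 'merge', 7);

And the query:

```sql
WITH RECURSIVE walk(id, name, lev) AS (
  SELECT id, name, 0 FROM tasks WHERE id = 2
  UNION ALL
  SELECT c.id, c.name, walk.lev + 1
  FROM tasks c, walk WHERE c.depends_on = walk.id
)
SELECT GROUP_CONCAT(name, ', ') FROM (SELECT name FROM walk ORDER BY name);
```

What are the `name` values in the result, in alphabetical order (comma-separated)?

Base: id=2 (compress) at lev 0.
Iteration 1: rows with depends_on in {2} -> parse (id 3, lev 1), fetch (id 4, lev 1), lint (id 7, lev 1).
Iteration 2: rows with depends_on in {3,4,7} -> notify (id 10, lev 2), merge (id 11, lev 2).
Iteration 3: no rows with depends_on in {10,11}; recursion stops.

compress, fetch, lint, merge, notify, parse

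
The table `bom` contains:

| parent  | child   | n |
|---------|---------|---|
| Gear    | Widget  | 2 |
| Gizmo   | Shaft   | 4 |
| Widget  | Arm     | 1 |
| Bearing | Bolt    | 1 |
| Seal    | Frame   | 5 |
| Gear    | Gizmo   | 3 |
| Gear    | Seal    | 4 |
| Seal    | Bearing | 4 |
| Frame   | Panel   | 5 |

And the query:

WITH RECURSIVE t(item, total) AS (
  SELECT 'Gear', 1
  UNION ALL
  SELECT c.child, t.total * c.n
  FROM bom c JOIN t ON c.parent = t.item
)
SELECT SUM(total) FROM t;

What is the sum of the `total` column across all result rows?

176

Base: (Gear, total=1).
Iteration 1: components of {Gear} -> Gizmo = 1*3 = 3, Seal = 1*4 = 4, Widget = 1*2 = 2.
Iteration 2: components of {Gizmo,Seal,Widget} -> Arm = 2*1 = 2, Bearing = 4*4 = 16, Frame = 4*5 = 20, Shaft = 3*4 = 12.
Iteration 3: components of {Arm,Bearing,Frame,Shaft} -> Bolt = 16*1 = 16, Panel = 20*5 = 100.
Iteration 4: no further components; recursion stops.
SUM(total) = 1 + 2 + 4 + 3 + 2 + 20 + 16 + 12 + 100 + 16 = 176.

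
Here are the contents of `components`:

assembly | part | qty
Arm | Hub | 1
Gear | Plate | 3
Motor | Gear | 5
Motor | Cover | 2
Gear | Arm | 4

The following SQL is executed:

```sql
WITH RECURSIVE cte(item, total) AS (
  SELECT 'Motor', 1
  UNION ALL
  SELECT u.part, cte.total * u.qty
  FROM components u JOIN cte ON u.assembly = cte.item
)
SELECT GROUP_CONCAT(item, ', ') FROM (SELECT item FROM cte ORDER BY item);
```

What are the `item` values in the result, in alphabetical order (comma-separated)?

Base: (Motor, total=1).
Iteration 1: components of {Motor} -> Cover = 1*2 = 2, Gear = 1*5 = 5.
Iteration 2: components of {Cover,Gear} -> Arm = 5*4 = 20, Plate = 5*3 = 15.
Iteration 3: components of {Arm,Plate} -> Hub = 20*1 = 20.
Iteration 4: no further components; recursion stops.

Arm, Cover, Gear, Hub, Motor, Plate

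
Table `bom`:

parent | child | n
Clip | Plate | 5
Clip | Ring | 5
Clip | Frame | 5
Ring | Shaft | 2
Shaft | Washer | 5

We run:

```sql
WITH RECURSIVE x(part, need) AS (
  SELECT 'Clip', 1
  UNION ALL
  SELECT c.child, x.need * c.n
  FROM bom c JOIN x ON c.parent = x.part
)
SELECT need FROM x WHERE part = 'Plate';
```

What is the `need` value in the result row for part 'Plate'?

Base: (Clip, need=1).
Iteration 1: components of {Clip} -> Frame = 1*5 = 5, Plate = 1*5 = 5, Ring = 1*5 = 5.
Iteration 2: components of {Frame,Plate,Ring} -> Shaft = 5*2 = 10.
Iteration 3: components of {Shaft} -> Washer = 10*5 = 50.
Iteration 4: no further components; recursion stops.

5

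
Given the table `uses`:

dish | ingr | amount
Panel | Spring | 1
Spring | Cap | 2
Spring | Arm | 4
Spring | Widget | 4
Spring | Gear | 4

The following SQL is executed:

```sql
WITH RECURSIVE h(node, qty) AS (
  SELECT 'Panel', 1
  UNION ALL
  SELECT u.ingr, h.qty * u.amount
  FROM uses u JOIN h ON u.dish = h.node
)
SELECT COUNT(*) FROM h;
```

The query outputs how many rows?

Base: (Panel, qty=1).
Iteration 1: components of {Panel} -> Spring = 1*1 = 1.
Iteration 2: components of {Spring} -> Arm = 1*4 = 4, Cap = 1*2 = 2, Gear = 1*4 = 4, Widget = 1*4 = 4.
Iteration 3: no further components; recursion stops.
Total rows emitted: 6.

6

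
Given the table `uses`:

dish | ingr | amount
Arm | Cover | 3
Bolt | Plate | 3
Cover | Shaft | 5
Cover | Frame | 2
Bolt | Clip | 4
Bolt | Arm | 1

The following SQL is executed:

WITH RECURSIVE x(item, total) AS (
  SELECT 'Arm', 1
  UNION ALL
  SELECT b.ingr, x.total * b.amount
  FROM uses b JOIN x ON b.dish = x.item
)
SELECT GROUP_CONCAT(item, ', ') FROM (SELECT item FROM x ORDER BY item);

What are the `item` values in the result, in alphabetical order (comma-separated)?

Base: (Arm, total=1).
Iteration 1: components of {Arm} -> Cover = 1*3 = 3.
Iteration 2: components of {Cover} -> Frame = 3*2 = 6, Shaft = 3*5 = 15.
Iteration 3: no further components; recursion stops.

Arm, Cover, Frame, Shaft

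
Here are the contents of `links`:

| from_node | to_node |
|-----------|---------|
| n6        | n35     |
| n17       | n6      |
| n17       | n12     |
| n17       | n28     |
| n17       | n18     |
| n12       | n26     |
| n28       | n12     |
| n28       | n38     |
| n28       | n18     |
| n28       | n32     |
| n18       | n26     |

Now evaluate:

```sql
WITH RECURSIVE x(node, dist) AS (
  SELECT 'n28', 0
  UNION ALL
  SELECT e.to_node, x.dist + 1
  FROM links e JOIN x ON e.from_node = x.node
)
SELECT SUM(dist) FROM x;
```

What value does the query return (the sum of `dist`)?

8

Base: (n28, dist=0).
Iteration 1: edges from {n28} -> (n12, dist=1), (n18, dist=1), (n32, dist=1), (n38, dist=1).
Iteration 2: edges from {n12,n18,n32,n38} -> (n26, dist=2) x2. [UNION ALL keeps all 2 new rows, including repeats]
Iteration 3: no outgoing edges from {n26}; recursion stops.
SUM(dist) = 0 + 1 + 1 + 1 + 1 + 2 + 2 = 8.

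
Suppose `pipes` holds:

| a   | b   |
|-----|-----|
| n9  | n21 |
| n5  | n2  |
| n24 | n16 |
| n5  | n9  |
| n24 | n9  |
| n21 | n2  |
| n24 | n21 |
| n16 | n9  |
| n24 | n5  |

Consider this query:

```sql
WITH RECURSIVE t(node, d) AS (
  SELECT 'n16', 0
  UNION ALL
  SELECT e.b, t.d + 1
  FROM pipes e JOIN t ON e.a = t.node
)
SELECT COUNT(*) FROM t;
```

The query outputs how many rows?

4

Base: (n16, d=0).
Iteration 1: edges from {n16} -> (n9, d=1).
Iteration 2: edges from {n9} -> (n21, d=2).
Iteration 3: edges from {n21} -> (n2, d=3).
Iteration 4: no outgoing edges from {n2}; recursion stops.
Total rows emitted: 4.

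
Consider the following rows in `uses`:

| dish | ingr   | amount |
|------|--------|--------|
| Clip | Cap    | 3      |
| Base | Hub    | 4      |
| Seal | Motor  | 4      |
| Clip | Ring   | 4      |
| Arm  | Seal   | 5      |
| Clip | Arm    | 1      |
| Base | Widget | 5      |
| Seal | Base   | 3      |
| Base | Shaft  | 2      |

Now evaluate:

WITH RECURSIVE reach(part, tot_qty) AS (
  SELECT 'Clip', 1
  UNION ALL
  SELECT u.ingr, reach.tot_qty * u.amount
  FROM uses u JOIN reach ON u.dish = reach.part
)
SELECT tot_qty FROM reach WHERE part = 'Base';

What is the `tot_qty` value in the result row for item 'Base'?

15

Base: (Clip, tot_qty=1).
Iteration 1: components of {Clip} -> Arm = 1*1 = 1, Cap = 1*3 = 3, Ring = 1*4 = 4.
Iteration 2: components of {Arm,Cap,Ring} -> Seal = 1*5 = 5.
Iteration 3: components of {Seal} -> Base = 5*3 = 15, Motor = 5*4 = 20.
Iteration 4: components of {Base,Motor} -> Hub = 15*4 = 60, Shaft = 15*2 = 30, Widget = 15*5 = 75.
Iteration 5: no further components; recursion stops.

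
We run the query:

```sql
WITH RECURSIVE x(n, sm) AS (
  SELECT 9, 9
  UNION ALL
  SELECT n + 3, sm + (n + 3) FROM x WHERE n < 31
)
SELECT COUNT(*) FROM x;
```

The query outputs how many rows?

Base: n=9, sm=9.
Iteration 1: 9 < 31 holds -> n = 9 + 3 = 12, sm = 9 + 12 = 21.
Iteration 2: 12 < 31 holds -> n = 12 + 3 = 15, sm = 21 + 15 = 36.
Iteration 3: 15 < 31 holds -> n = 15 + 3 = 18, sm = 36 + 18 = 54.
Iteration 4: 18 < 31 holds -> n = 18 + 3 = 21, sm = 54 + 21 = 75.
Iteration 5: 21 < 31 holds -> n = 21 + 3 = 24, sm = 75 + 24 = 99.
Iteration 6: 24 < 31 holds -> n = 24 + 3 = 27, sm = 99 + 27 = 126.
Iteration 7: 27 < 31 holds -> n = 27 + 3 = 30, sm = 126 + 30 = 156.
Iteration 8: 30 < 31 holds -> n = 30 + 3 = 33, sm = 156 + 33 = 189.
Iteration 9: 33 < 31 fails; recursion stops.
Total rows emitted: 9.

9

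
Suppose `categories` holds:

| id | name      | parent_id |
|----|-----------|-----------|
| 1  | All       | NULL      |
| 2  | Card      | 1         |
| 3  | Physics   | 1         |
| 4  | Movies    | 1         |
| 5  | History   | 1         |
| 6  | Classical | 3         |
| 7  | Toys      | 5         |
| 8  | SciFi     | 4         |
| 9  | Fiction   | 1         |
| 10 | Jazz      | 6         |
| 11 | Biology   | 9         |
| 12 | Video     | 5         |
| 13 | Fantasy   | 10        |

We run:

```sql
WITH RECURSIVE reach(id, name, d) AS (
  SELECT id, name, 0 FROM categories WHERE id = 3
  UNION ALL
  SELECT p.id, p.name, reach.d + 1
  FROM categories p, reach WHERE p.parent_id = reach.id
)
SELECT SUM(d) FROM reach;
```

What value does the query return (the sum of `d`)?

6

Base: id=3 (Physics) at d 0.
Iteration 1: rows with parent_id in {3} -> Classical (id 6, d 1).
Iteration 2: rows with parent_id in {6} -> Jazz (id 10, d 2).
Iteration 3: rows with parent_id in {10} -> Fantasy (id 13, d 3).
Iteration 4: no rows with parent_id in {13}; recursion stops.
SUM(d) = 0 + 1 + 2 + 3 = 6.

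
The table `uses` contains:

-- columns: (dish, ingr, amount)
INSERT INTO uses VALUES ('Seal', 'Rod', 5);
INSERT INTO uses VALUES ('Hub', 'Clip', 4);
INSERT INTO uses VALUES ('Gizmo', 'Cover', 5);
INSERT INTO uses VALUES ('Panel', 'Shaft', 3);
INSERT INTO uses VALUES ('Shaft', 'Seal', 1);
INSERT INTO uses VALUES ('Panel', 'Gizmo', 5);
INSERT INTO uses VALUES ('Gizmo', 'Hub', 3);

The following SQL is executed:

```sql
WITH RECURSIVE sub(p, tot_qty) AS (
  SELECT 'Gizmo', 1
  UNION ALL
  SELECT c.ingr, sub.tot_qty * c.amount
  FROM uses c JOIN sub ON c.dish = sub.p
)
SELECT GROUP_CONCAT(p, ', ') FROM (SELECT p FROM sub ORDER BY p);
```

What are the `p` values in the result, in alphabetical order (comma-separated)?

Clip, Cover, Gizmo, Hub

Base: (Gizmo, tot_qty=1).
Iteration 1: components of {Gizmo} -> Cover = 1*5 = 5, Hub = 1*3 = 3.
Iteration 2: components of {Cover,Hub} -> Clip = 3*4 = 12.
Iteration 3: no further components; recursion stops.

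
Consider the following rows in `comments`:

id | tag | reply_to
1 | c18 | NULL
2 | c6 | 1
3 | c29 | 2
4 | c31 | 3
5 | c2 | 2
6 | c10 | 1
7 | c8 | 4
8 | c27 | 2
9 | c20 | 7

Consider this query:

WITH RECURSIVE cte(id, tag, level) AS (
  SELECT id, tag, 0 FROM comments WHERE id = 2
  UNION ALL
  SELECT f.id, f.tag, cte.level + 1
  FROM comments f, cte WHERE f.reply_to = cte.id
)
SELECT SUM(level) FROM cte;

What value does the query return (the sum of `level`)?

12

Base: id=2 (c6) at level 0.
Iteration 1: rows with reply_to in {2} -> c29 (id 3, level 1), c2 (id 5, level 1), c27 (id 8, level 1).
Iteration 2: rows with reply_to in {3,5,8} -> c31 (id 4, level 2).
Iteration 3: rows with reply_to in {4} -> c8 (id 7, level 3).
Iteration 4: rows with reply_to in {7} -> c20 (id 9, level 4).
Iteration 5: no rows with reply_to in {9}; recursion stops.
SUM(level) = 0 + 1 + 1 + 1 + 2 + 3 + 4 = 12.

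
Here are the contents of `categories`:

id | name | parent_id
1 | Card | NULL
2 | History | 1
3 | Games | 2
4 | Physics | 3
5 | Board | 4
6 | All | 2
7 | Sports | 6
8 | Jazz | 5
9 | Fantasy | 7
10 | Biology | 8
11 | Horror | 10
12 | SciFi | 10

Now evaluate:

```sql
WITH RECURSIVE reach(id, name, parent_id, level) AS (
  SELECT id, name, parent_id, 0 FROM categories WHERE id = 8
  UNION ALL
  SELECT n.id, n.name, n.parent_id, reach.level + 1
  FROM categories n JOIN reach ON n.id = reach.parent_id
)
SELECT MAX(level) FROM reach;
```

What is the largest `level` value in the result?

5

Base: id=8 (Jazz), parent_id=5, level 0.
Iteration 1: join on id=5 -> Board (id 5, parent_id=4, level 1).
Iteration 2: join on id=4 -> Physics (id 4, parent_id=3, level 2).
Iteration 3: join on id=3 -> Games (id 3, parent_id=2, level 3).
Iteration 4: join on id=2 -> History (id 2, parent_id=1, level 4).
Iteration 5: join on id=1 -> Card (id 1, parent_id=NULL, level 5).
Iteration 6: parent_id is NULL; no match; recursion stops.
level values: 0, 1, 2, 3, 4, 5; the maximum is 5.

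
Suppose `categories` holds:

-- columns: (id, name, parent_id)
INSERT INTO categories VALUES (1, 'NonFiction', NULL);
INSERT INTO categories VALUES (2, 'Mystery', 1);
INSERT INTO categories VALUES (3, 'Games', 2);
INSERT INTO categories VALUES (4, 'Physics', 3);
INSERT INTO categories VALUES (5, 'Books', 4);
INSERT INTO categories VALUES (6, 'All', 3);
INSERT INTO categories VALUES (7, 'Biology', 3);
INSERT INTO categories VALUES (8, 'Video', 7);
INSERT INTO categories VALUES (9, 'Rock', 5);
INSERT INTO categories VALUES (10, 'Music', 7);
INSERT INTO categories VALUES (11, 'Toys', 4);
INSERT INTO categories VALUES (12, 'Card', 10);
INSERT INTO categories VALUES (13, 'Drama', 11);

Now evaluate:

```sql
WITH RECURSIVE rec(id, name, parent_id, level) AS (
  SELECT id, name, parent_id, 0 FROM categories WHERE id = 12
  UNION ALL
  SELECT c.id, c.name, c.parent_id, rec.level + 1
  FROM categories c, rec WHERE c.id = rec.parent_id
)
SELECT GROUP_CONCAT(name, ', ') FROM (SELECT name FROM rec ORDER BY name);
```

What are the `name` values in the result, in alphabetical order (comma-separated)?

Base: id=12 (Card), parent_id=10, level 0.
Iteration 1: join on id=10 -> Music (id 10, parent_id=7, level 1).
Iteration 2: join on id=7 -> Biology (id 7, parent_id=3, level 2).
Iteration 3: join on id=3 -> Games (id 3, parent_id=2, level 3).
Iteration 4: join on id=2 -> Mystery (id 2, parent_id=1, level 4).
Iteration 5: join on id=1 -> NonFiction (id 1, parent_id=NULL, level 5).
Iteration 6: parent_id is NULL; no match; recursion stops.

Biology, Card, Games, Music, Mystery, NonFiction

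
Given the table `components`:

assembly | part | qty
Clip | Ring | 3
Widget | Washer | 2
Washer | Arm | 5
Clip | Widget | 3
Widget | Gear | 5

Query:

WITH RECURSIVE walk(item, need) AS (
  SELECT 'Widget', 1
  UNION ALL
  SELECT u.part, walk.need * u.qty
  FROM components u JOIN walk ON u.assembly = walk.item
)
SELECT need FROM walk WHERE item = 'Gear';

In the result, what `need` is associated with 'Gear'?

5

Base: (Widget, need=1).
Iteration 1: components of {Widget} -> Gear = 1*5 = 5, Washer = 1*2 = 2.
Iteration 2: components of {Gear,Washer} -> Arm = 2*5 = 10.
Iteration 3: no further components; recursion stops.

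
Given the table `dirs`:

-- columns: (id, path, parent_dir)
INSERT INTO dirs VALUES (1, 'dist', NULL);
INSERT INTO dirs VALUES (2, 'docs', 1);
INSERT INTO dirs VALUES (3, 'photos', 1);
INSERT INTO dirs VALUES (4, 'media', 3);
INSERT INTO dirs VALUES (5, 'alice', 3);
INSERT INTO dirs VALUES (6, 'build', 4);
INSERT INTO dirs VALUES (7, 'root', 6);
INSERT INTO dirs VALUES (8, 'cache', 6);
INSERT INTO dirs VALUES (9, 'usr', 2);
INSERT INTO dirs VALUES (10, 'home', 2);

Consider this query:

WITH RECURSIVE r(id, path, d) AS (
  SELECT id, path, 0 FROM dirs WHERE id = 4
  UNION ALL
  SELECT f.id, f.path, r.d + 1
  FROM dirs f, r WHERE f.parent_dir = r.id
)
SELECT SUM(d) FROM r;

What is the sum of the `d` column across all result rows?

5

Base: id=4 (media) at d 0.
Iteration 1: rows with parent_dir in {4} -> build (id 6, d 1).
Iteration 2: rows with parent_dir in {6} -> root (id 7, d 2), cache (id 8, d 2).
Iteration 3: no rows with parent_dir in {7,8}; recursion stops.
SUM(d) = 0 + 1 + 2 + 2 = 5.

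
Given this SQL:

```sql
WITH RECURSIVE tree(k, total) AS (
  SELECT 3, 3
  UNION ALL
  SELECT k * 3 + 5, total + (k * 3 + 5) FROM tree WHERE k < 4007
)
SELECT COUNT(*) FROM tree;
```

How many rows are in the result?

Base: k=3, total=3.
Iteration 1: 3 < 4007 holds -> k = 3 * 3 + 5 = 14, total = 3 + 14 = 17.
Iteration 2: 14 < 4007 holds -> k = 14 * 3 + 5 = 47, total = 17 + 47 = 64.
Iteration 3: 47 < 4007 holds -> k = 47 * 3 + 5 = 146, total = 64 + 146 = 210.
Iteration 4: 146 < 4007 holds -> k = 146 * 3 + 5 = 443, total = 210 + 443 = 653.
Iteration 5: 443 < 4007 holds -> k = 443 * 3 + 5 = 1334, total = 653 + 1334 = 1987.
Iteration 6: 1334 < 4007 holds -> k = 1334 * 3 + 5 = 4007, total = 1987 + 4007 = 5994.
Iteration 7: 4007 < 4007 fails; recursion stops.
Total rows emitted: 7.

7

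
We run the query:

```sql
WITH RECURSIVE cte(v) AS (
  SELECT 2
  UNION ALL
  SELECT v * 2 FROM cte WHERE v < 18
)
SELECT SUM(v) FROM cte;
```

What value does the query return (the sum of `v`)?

62

Base: v=2.
Iteration 1: 2 < 18 holds -> v = 2 * 2 = 4.
Iteration 2: 4 < 18 holds -> v = 4 * 2 = 8.
Iteration 3: 8 < 18 holds -> v = 8 * 2 = 16.
Iteration 4: 16 < 18 holds -> v = 16 * 2 = 32.
Iteration 5: 32 < 18 fails; recursion stops.
SUM(v) = 2 + 4 + 8 + 16 + 32 = 62.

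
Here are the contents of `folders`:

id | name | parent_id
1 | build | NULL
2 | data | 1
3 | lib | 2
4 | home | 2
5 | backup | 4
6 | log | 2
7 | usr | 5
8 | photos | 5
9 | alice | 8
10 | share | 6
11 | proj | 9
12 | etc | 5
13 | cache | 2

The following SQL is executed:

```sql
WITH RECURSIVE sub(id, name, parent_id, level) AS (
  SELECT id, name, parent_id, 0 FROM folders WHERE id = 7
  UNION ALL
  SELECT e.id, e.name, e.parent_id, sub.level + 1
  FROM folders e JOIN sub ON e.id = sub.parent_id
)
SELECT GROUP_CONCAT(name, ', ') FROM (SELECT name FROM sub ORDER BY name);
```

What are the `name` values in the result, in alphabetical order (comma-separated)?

backup, build, data, home, usr

Base: id=7 (usr), parent_id=5, level 0.
Iteration 1: join on id=5 -> backup (id 5, parent_id=4, level 1).
Iteration 2: join on id=4 -> home (id 4, parent_id=2, level 2).
Iteration 3: join on id=2 -> data (id 2, parent_id=1, level 3).
Iteration 4: join on id=1 -> build (id 1, parent_id=NULL, level 4).
Iteration 5: parent_id is NULL; no match; recursion stops.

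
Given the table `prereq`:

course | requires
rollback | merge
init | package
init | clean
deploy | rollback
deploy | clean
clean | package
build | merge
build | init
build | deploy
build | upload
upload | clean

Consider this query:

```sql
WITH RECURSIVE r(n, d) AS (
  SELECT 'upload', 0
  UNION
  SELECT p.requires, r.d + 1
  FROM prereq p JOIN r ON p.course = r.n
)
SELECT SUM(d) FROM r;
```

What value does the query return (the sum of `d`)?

Base: (upload, d=0).
Iteration 1: edges from {upload} -> (clean, d=1).
Iteration 2: edges from {clean} -> (package, d=2).
Iteration 3: no outgoing edges from {package}; recursion stops.
SUM(d) = 0 + 1 + 2 = 3.

3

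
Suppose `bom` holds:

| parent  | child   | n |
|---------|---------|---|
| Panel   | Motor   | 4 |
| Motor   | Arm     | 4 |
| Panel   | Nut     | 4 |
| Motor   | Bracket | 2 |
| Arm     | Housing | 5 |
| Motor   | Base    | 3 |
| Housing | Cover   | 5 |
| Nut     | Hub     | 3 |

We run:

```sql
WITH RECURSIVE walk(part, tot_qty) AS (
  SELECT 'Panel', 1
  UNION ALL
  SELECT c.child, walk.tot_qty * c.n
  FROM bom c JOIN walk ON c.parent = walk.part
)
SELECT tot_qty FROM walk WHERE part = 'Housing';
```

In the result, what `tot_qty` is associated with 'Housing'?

80

Base: (Panel, tot_qty=1).
Iteration 1: components of {Panel} -> Motor = 1*4 = 4, Nut = 1*4 = 4.
Iteration 2: components of {Motor,Nut} -> Arm = 4*4 = 16, Base = 4*3 = 12, Bracket = 4*2 = 8, Hub = 4*3 = 12.
Iteration 3: components of {Arm,Base,Bracket,Hub} -> Housing = 16*5 = 80.
Iteration 4: components of {Housing} -> Cover = 80*5 = 400.
Iteration 5: no further components; recursion stops.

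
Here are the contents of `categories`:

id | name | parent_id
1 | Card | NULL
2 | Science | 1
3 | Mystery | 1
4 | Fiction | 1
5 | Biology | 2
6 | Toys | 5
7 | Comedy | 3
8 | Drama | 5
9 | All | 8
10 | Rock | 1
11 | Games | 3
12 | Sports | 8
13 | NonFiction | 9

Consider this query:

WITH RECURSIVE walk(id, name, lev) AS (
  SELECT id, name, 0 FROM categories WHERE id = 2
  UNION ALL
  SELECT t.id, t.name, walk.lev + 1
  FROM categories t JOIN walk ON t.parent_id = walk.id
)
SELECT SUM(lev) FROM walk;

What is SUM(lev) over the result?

Base: id=2 (Science) at lev 0.
Iteration 1: rows with parent_id in {2} -> Biology (id 5, lev 1).
Iteration 2: rows with parent_id in {5} -> Toys (id 6, lev 2), Drama (id 8, lev 2).
Iteration 3: rows with parent_id in {6,8} -> All (id 9, lev 3), Sports (id 12, lev 3).
Iteration 4: rows with parent_id in {9,12} -> NonFiction (id 13, lev 4).
Iteration 5: no rows with parent_id in {13}; recursion stops.
SUM(lev) = 0 + 1 + 2 + 2 + 3 + 3 + 4 = 15.

15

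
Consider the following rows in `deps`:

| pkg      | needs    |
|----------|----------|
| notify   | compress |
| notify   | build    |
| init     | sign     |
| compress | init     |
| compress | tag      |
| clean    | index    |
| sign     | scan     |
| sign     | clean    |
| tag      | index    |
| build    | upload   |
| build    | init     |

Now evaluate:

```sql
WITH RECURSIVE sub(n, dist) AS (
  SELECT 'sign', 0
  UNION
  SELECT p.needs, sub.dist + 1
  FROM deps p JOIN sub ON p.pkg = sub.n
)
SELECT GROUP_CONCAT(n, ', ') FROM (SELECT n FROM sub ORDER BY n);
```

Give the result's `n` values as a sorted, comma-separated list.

clean, index, scan, sign

Base: (sign, dist=0).
Iteration 1: edges from {sign} -> (clean, dist=1), (scan, dist=1).
Iteration 2: edges from {clean,scan} -> (index, dist=2).
Iteration 3: no outgoing edges from {index}; recursion stops.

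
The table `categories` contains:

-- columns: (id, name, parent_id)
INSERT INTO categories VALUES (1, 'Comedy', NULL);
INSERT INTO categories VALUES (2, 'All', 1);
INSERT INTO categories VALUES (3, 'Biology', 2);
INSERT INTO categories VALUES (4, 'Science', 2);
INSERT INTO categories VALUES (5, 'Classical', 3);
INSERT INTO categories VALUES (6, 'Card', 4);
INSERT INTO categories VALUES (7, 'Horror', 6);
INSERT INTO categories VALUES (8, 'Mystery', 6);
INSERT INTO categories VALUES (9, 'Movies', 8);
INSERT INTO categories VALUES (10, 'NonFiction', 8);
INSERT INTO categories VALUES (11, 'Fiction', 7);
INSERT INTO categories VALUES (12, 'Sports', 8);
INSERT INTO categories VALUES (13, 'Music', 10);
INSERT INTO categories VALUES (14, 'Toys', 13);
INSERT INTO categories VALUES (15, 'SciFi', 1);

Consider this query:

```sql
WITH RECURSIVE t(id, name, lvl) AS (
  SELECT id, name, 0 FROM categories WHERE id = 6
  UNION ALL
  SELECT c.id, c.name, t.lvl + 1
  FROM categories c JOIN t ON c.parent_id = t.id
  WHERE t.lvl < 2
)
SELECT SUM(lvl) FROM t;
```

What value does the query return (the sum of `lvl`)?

Base: id=6 (Card) at lvl 0.
Iteration 1: rows with parent_id in {6} -> Horror (id 7, lvl 1), Mystery (id 8, lvl 1).
Iteration 2: rows with parent_id in {7,8} -> Movies (id 9, lvl 2), NonFiction (id 10, lvl 2), Fiction (id 11, lvl 2), Sports (id 12, lvl 2).
Iteration 3: lvl < 2 fails for all current rows; recursion stops.
SUM(lvl) = 0 + 1 + 1 + 2 + 2 + 2 + 2 = 10.

10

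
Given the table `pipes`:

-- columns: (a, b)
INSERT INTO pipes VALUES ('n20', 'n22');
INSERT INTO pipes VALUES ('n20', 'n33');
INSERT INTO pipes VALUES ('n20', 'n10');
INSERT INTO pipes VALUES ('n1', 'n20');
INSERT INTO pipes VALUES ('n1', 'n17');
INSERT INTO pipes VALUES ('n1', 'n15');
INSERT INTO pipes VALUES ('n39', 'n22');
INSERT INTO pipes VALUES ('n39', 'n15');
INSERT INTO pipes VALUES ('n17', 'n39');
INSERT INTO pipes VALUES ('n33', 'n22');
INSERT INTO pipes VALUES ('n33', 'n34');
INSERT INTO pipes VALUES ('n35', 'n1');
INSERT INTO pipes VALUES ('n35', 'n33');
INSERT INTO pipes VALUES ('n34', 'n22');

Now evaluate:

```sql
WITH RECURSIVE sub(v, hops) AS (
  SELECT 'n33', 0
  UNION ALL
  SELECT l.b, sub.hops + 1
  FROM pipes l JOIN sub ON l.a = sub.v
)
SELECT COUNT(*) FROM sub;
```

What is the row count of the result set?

Base: (n33, hops=0).
Iteration 1: edges from {n33} -> (n22, hops=1), (n34, hops=1).
Iteration 2: edges from {n22,n34} -> (n22, hops=2).
Iteration 3: no outgoing edges from {n22}; recursion stops.
Total rows emitted: 4.

4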